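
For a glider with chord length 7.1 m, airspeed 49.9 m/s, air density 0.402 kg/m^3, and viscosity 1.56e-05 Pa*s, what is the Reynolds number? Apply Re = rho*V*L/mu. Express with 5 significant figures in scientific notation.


Step 1: Numerator = rho * V * L = 0.402 * 49.9 * 7.1 = 142.42458
Step 2: Re = 142.42458 / 1.56e-05
Step 3: Re = 9.1298e+06

9.1298e+06


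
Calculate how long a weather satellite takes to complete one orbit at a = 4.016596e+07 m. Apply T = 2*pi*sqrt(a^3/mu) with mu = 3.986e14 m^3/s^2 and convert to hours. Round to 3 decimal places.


Step 1: a^3 / mu = 6.479992e+22 / 3.986e14 = 1.625688e+08
Step 2: sqrt(1.625688e+08) = 12750.2465 s
Step 3: T = 2*pi * 12750.2465 = 80112.16 s
Step 4: T in hours = 80112.16 / 3600 = 22.253 hours

22.253


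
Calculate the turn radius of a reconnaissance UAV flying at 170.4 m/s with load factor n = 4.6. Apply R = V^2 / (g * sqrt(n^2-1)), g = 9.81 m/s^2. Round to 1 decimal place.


Step 1: V^2 = 170.4^2 = 29036.16
Step 2: n^2 - 1 = 4.6^2 - 1 = 20.16
Step 3: sqrt(20.16) = 4.489989
Step 4: R = 29036.16 / (9.81 * 4.489989) = 659.2 m

659.2


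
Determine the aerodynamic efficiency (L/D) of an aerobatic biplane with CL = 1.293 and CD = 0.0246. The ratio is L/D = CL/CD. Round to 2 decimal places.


Step 1: L/D = CL / CD = 1.293 / 0.0246
Step 2: L/D = 52.56

52.56


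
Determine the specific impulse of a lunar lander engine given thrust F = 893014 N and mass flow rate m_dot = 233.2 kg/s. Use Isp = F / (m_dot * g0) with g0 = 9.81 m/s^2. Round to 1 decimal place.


Step 1: m_dot * g0 = 233.2 * 9.81 = 2287.69
Step 2: Isp = 893014 / 2287.69 = 390.4 s

390.4


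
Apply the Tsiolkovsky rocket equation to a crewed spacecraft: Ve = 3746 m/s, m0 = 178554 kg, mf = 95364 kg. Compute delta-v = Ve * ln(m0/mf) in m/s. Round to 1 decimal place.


Step 1: Mass ratio m0/mf = 178554 / 95364 = 1.872342
Step 2: ln(1.872342) = 0.62719
Step 3: delta-v = 3746 * 0.62719 = 2349.5 m/s

2349.5


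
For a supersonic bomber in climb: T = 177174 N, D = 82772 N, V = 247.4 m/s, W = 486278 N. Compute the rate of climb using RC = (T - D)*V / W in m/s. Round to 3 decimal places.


Step 1: Excess thrust = T - D = 177174 - 82772 = 94402 N
Step 2: Excess power = 94402 * 247.4 = 23355054.8 W
Step 3: RC = 23355054.8 / 486278 = 48.028 m/s

48.028


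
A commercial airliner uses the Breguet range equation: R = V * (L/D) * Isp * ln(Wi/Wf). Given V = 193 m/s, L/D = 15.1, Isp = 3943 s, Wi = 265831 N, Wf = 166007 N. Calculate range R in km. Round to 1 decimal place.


Step 1: Coefficient = V * (L/D) * Isp = 193 * 15.1 * 3943 = 11491084.9 m
Step 2: Wi/Wf = 265831 / 166007 = 1.601324
Step 3: ln(1.601324) = 0.470831
Step 4: R = 11491084.9 * 0.470831 = 5410356.8 m = 5410.4 km

5410.4


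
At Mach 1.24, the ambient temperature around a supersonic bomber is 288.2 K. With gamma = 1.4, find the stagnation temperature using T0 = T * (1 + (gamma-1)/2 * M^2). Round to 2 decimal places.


Step 1: (gamma-1)/2 = 0.2
Step 2: M^2 = 1.5376
Step 3: 1 + 0.2 * 1.5376 = 1.30752
Step 4: T0 = 288.2 * 1.30752 = 376.83 K

376.83


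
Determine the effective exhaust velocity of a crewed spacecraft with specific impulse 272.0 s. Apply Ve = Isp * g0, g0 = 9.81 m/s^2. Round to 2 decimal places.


Step 1: Ve = Isp * g0 = 272.0 * 9.81
Step 2: Ve = 2668.32 m/s

2668.32


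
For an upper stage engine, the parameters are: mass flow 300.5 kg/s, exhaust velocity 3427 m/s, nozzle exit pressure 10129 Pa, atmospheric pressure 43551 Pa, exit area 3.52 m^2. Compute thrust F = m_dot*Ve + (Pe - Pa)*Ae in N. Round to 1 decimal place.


Step 1: Momentum thrust = m_dot * Ve = 300.5 * 3427 = 1029813.5 N
Step 2: Pressure thrust = (Pe - Pa) * Ae = (10129 - 43551) * 3.52 = -117645.44 N
Step 3: Total thrust F = 1029813.5 + -117645.44 = 912168.1 N

912168.1


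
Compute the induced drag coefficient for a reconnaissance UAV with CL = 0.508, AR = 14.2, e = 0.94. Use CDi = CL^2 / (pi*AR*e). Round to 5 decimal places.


Step 1: CL^2 = 0.508^2 = 0.258064
Step 2: pi * AR * e = 3.14159 * 14.2 * 0.94 = 41.933979
Step 3: CDi = 0.258064 / 41.933979 = 0.00615

0.00615


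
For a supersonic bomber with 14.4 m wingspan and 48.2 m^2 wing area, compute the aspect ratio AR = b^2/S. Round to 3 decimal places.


Step 1: b^2 = 14.4^2 = 207.36
Step 2: AR = 207.36 / 48.2 = 4.302

4.302


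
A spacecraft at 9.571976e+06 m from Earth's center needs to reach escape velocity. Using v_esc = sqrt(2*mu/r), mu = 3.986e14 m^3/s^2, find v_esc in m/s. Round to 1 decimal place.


Step 1: 2*mu/r = 2 * 3.986e14 / 9.571976e+06 = 83284788.8461
Step 2: v_esc = sqrt(83284788.8461) = 9126.1 m/s

9126.1


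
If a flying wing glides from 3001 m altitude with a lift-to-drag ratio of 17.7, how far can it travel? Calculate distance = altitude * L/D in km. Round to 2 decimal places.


Step 1: Glide distance = altitude * L/D = 3001 * 17.7 = 53117.7 m
Step 2: Convert to km: 53117.7 / 1000 = 53.12 km

53.12


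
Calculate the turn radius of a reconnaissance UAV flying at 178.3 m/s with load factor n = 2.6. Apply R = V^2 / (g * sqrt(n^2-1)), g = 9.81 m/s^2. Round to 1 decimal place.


Step 1: V^2 = 178.3^2 = 31790.89
Step 2: n^2 - 1 = 2.6^2 - 1 = 5.76
Step 3: sqrt(5.76) = 2.4
Step 4: R = 31790.89 / (9.81 * 2.4) = 1350.3 m

1350.3


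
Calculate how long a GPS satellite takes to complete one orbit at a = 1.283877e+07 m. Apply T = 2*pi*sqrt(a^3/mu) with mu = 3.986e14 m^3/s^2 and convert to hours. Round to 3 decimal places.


Step 1: a^3 / mu = 2.116266e+21 / 3.986e14 = 5.309247e+06
Step 2: sqrt(5.309247e+06) = 2304.1804 s
Step 3: T = 2*pi * 2304.1804 = 14477.59 s
Step 4: T in hours = 14477.59 / 3600 = 4.022 hours

4.022


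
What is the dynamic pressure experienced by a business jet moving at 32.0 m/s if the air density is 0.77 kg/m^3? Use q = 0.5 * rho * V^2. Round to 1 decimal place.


Step 1: V^2 = 32.0^2 = 1024.0
Step 2: q = 0.5 * 0.77 * 1024.0
Step 3: q = 394.2 Pa

394.2


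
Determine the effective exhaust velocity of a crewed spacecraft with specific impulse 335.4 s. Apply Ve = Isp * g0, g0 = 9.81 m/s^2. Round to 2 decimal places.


Step 1: Ve = Isp * g0 = 335.4 * 9.81
Step 2: Ve = 3290.27 m/s

3290.27


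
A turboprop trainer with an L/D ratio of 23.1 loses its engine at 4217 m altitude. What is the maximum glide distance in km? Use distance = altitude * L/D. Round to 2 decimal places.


Step 1: Glide distance = altitude * L/D = 4217 * 23.1 = 97412.7 m
Step 2: Convert to km: 97412.7 / 1000 = 97.41 km

97.41


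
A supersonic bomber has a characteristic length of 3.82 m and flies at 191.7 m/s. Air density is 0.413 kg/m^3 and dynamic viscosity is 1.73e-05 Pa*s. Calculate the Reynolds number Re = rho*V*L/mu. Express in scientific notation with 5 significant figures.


Step 1: Numerator = rho * V * L = 0.413 * 191.7 * 3.82 = 302.437422
Step 2: Re = 302.437422 / 1.73e-05
Step 3: Re = 1.7482e+07

1.7482e+07


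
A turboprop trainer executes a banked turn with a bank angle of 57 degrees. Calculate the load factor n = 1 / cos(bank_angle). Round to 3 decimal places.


Step 1: Convert 57 degrees to radians = 0.994838
Step 2: cos(57 deg) = 0.544639
Step 3: n = 1 / 0.544639 = 1.836

1.836


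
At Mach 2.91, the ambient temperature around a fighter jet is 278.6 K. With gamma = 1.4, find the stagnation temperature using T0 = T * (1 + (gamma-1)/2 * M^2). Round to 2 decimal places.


Step 1: (gamma-1)/2 = 0.2
Step 2: M^2 = 8.4681
Step 3: 1 + 0.2 * 8.4681 = 2.69362
Step 4: T0 = 278.6 * 2.69362 = 750.44 K

750.44


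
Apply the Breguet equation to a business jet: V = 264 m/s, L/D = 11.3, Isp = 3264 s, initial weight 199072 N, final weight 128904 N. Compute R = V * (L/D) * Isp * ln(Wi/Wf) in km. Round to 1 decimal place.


Step 1: Coefficient = V * (L/D) * Isp = 264 * 11.3 * 3264 = 9737164.8 m
Step 2: Wi/Wf = 199072 / 128904 = 1.544343
Step 3: ln(1.544343) = 0.434599
Step 4: R = 9737164.8 * 0.434599 = 4231758.5 m = 4231.8 km

4231.8


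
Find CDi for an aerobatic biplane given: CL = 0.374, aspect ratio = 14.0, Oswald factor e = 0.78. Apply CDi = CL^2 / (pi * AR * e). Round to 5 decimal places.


Step 1: CL^2 = 0.374^2 = 0.139876
Step 2: pi * AR * e = 3.14159 * 14.0 * 0.78 = 34.306192
Step 3: CDi = 0.139876 / 34.306192 = 0.00408

0.00408


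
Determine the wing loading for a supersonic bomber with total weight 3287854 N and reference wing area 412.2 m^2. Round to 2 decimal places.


Step 1: Wing loading = W / S = 3287854 / 412.2
Step 2: Wing loading = 7976.36 N/m^2

7976.36


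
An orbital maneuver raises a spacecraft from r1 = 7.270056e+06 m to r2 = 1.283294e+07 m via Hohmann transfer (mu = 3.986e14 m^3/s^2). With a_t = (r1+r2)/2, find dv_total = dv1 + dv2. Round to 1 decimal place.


Step 1: Transfer semi-major axis a_t = (7.270056e+06 + 1.283294e+07) / 2 = 1.005150e+07 m
Step 2: v1 (circular at r1) = sqrt(mu/r1) = 7404.57 m/s
Step 3: v_t1 = sqrt(mu*(2/r1 - 1/a_t)) = 8366.57 m/s
Step 4: dv1 = |8366.57 - 7404.57| = 962.0 m/s
Step 5: v2 (circular at r2) = 5573.21 m/s, v_t2 = 4739.79 m/s
Step 6: dv2 = |5573.21 - 4739.79| = 833.42 m/s
Step 7: Total delta-v = 962.0 + 833.42 = 1795.4 m/s

1795.4


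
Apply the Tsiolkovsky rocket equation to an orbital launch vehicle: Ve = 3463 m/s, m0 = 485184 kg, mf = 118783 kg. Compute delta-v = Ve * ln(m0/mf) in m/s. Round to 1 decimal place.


Step 1: Mass ratio m0/mf = 485184 / 118783 = 4.084625
Step 2: ln(4.084625) = 1.40723
Step 3: delta-v = 3463 * 1.40723 = 4873.2 m/s

4873.2


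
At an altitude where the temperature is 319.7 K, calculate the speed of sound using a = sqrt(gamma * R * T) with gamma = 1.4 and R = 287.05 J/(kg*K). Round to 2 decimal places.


Step 1: gamma * R * T = 1.4 * 287.05 * 319.7 = 128477.839
Step 2: a = sqrt(128477.839) = 358.44 m/s

358.44


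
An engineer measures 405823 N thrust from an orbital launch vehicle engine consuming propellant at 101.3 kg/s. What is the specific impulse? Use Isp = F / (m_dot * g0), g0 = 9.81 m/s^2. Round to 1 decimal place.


Step 1: m_dot * g0 = 101.3 * 9.81 = 993.75
Step 2: Isp = 405823 / 993.75 = 408.4 s

408.4


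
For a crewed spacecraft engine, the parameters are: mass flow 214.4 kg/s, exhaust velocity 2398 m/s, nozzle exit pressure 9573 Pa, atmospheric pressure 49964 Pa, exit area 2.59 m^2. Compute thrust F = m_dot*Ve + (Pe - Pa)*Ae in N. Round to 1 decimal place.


Step 1: Momentum thrust = m_dot * Ve = 214.4 * 2398 = 514131.2 N
Step 2: Pressure thrust = (Pe - Pa) * Ae = (9573 - 49964) * 2.59 = -104612.69 N
Step 3: Total thrust F = 514131.2 + -104612.69 = 409518.5 N

409518.5


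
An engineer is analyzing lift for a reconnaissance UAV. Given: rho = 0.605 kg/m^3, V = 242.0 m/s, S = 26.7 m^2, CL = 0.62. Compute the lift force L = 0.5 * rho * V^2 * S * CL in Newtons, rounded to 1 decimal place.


Step 1: Calculate dynamic pressure q = 0.5 * 0.605 * 242.0^2 = 0.5 * 0.605 * 58564.0 = 17715.61 Pa
Step 2: Multiply by wing area and lift coefficient: L = 17715.61 * 26.7 * 0.62
Step 3: L = 473006.787 * 0.62 = 293264.2 N

293264.2


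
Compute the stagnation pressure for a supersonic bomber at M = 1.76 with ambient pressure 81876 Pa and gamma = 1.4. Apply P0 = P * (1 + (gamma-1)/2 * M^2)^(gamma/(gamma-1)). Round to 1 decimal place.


Step 1: (gamma-1)/2 * M^2 = 0.2 * 3.0976 = 0.61952
Step 2: 1 + 0.61952 = 1.61952
Step 3: Exponent gamma/(gamma-1) = 3.5
Step 4: P0 = 81876 * 1.61952^3.5 = 442597.3 Pa

442597.3


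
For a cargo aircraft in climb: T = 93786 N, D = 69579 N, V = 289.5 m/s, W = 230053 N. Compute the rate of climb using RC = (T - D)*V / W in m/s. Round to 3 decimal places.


Step 1: Excess thrust = T - D = 93786 - 69579 = 24207 N
Step 2: Excess power = 24207 * 289.5 = 7007926.5 W
Step 3: RC = 7007926.5 / 230053 = 30.462 m/s

30.462


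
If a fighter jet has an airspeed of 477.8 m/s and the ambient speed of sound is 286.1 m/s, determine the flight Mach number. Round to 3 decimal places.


Step 1: M = V / a = 477.8 / 286.1
Step 2: M = 1.670

1.670


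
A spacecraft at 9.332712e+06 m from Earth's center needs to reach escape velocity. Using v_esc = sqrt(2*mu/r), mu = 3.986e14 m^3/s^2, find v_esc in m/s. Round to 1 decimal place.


Step 1: 2*mu/r = 2 * 3.986e14 / 9.332712e+06 = 85419972.2439
Step 2: v_esc = sqrt(85419972.2439) = 9242.3 m/s

9242.3


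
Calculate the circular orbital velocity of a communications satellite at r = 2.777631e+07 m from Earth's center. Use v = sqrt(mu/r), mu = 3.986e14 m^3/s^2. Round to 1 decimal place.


Step 1: mu / r = 3.986e14 / 2.777631e+07 = 14350358.2729
Step 2: v = sqrt(14350358.2729) = 3788.2 m/s

3788.2


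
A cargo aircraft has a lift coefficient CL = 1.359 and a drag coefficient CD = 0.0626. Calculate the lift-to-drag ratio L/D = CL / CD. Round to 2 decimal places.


Step 1: L/D = CL / CD = 1.359 / 0.0626
Step 2: L/D = 21.71

21.71


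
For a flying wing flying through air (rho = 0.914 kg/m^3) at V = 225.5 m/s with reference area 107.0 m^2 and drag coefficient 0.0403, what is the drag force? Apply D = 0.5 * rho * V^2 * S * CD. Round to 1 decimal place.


Step 1: Dynamic pressure q = 0.5 * 0.914 * 225.5^2 = 23238.5642 Pa
Step 2: Drag D = q * S * CD = 23238.5642 * 107.0 * 0.0403
Step 3: D = 100207.0 N

100207.0


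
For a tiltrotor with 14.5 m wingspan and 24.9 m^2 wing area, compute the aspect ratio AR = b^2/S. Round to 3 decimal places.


Step 1: b^2 = 14.5^2 = 210.25
Step 2: AR = 210.25 / 24.9 = 8.444

8.444


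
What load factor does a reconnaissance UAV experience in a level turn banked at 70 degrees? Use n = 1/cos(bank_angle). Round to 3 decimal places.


Step 1: Convert 70 degrees to radians = 1.22173
Step 2: cos(70 deg) = 0.34202
Step 3: n = 1 / 0.34202 = 2.924

2.924


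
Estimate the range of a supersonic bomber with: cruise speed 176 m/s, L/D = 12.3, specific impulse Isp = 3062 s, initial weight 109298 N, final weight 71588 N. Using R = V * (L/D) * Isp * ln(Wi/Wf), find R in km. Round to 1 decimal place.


Step 1: Coefficient = V * (L/D) * Isp = 176 * 12.3 * 3062 = 6628617.6 m
Step 2: Wi/Wf = 109298 / 71588 = 1.526764
Step 3: ln(1.526764) = 0.423151
Step 4: R = 6628617.6 * 0.423151 = 2804903.7 m = 2804.9 km

2804.9


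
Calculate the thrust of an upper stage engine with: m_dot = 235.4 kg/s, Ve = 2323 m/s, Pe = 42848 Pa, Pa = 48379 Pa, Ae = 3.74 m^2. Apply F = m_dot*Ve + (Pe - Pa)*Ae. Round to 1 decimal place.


Step 1: Momentum thrust = m_dot * Ve = 235.4 * 2323 = 546834.2 N
Step 2: Pressure thrust = (Pe - Pa) * Ae = (42848 - 48379) * 3.74 = -20685.94 N
Step 3: Total thrust F = 546834.2 + -20685.94 = 526148.3 N

526148.3


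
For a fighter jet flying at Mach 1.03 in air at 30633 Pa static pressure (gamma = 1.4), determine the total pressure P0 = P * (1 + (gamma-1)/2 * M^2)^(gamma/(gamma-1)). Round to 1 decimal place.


Step 1: (gamma-1)/2 * M^2 = 0.2 * 1.0609 = 0.21218
Step 2: 1 + 0.21218 = 1.21218
Step 3: Exponent gamma/(gamma-1) = 3.5
Step 4: P0 = 30633 * 1.21218^3.5 = 60072.3 Pa

60072.3


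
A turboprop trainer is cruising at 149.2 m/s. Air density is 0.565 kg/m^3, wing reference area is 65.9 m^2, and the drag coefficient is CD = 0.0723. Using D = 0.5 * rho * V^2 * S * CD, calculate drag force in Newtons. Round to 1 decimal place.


Step 1: Dynamic pressure q = 0.5 * 0.565 * 149.2^2 = 6288.6308 Pa
Step 2: Drag D = q * S * CD = 6288.6308 * 65.9 * 0.0723
Step 3: D = 29962.6 N

29962.6


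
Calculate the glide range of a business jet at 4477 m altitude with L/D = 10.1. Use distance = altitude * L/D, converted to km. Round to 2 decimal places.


Step 1: Glide distance = altitude * L/D = 4477 * 10.1 = 45217.7 m
Step 2: Convert to km: 45217.7 / 1000 = 45.22 km

45.22


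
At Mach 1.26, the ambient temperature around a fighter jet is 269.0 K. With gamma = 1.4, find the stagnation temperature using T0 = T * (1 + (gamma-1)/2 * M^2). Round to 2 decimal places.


Step 1: (gamma-1)/2 = 0.2
Step 2: M^2 = 1.5876
Step 3: 1 + 0.2 * 1.5876 = 1.31752
Step 4: T0 = 269.0 * 1.31752 = 354.41 K

354.41


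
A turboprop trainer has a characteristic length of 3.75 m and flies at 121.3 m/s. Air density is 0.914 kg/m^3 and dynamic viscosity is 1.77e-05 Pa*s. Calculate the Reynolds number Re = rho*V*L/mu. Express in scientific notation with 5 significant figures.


Step 1: Numerator = rho * V * L = 0.914 * 121.3 * 3.75 = 415.75575
Step 2: Re = 415.75575 / 1.77e-05
Step 3: Re = 2.3489e+07

2.3489e+07


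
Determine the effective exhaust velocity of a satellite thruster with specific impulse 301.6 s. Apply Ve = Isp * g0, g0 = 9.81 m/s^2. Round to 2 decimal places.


Step 1: Ve = Isp * g0 = 301.6 * 9.81
Step 2: Ve = 2958.70 m/s

2958.70


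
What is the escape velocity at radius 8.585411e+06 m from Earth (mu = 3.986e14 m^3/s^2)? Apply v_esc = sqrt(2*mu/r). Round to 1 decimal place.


Step 1: 2*mu/r = 2 * 3.986e14 / 8.585411e+06 = 92855193.537
Step 2: v_esc = sqrt(92855193.537) = 9636.1 m/s

9636.1


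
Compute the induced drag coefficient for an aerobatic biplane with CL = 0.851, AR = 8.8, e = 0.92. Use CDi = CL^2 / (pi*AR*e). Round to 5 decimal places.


Step 1: CL^2 = 0.851^2 = 0.724201
Step 2: pi * AR * e = 3.14159 * 8.8 * 0.92 = 25.434334
Step 3: CDi = 0.724201 / 25.434334 = 0.02847

0.02847


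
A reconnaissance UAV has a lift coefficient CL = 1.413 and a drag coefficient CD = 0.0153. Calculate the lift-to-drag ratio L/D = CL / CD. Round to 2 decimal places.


Step 1: L/D = CL / CD = 1.413 / 0.0153
Step 2: L/D = 92.35

92.35


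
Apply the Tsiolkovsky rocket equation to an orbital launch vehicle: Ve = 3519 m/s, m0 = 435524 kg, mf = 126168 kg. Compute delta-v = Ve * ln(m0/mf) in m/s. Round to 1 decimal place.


Step 1: Mass ratio m0/mf = 435524 / 126168 = 3.451937
Step 2: ln(3.451937) = 1.238936
Step 3: delta-v = 3519 * 1.238936 = 4359.8 m/s

4359.8


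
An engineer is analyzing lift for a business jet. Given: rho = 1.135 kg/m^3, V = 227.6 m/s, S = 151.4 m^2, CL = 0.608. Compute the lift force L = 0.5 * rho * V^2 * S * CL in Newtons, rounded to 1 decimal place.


Step 1: Calculate dynamic pressure q = 0.5 * 1.135 * 227.6^2 = 0.5 * 1.135 * 51801.76 = 29397.4988 Pa
Step 2: Multiply by wing area and lift coefficient: L = 29397.4988 * 151.4 * 0.608
Step 3: L = 4450781.3183 * 0.608 = 2706075.0 N

2706075.0


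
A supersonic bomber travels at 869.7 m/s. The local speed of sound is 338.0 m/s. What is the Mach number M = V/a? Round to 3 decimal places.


Step 1: M = V / a = 869.7 / 338.0
Step 2: M = 2.573

2.573


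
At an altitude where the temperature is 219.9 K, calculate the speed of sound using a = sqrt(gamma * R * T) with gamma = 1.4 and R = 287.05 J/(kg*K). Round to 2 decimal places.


Step 1: gamma * R * T = 1.4 * 287.05 * 219.9 = 88371.213
Step 2: a = sqrt(88371.213) = 297.27 m/s

297.27


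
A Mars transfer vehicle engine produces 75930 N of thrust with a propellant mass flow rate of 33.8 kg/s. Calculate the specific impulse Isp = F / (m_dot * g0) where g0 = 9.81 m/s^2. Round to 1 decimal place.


Step 1: m_dot * g0 = 33.8 * 9.81 = 331.58
Step 2: Isp = 75930 / 331.58 = 229.0 s

229.0


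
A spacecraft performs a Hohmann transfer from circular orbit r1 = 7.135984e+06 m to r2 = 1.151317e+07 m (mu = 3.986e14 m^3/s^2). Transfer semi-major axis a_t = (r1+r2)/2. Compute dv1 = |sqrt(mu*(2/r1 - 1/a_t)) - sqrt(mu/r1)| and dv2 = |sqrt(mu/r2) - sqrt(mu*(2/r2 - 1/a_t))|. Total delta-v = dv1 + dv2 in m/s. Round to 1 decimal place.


Step 1: Transfer semi-major axis a_t = (7.135984e+06 + 1.151317e+07) / 2 = 9.324577e+06 m
Step 2: v1 (circular at r1) = sqrt(mu/r1) = 7473.8 m/s
Step 3: v_t1 = sqrt(mu*(2/r1 - 1/a_t)) = 8304.71 m/s
Step 4: dv1 = |8304.71 - 7473.8| = 830.91 m/s
Step 5: v2 (circular at r2) = 5883.98 m/s, v_t2 = 5147.35 m/s
Step 6: dv2 = |5883.98 - 5147.35| = 736.63 m/s
Step 7: Total delta-v = 830.91 + 736.63 = 1567.5 m/s

1567.5


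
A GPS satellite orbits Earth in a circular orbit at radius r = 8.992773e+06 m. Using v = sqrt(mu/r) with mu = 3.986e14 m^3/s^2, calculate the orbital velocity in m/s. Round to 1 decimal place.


Step 1: mu / r = 3.986e14 / 8.992773e+06 = 44324481.4475
Step 2: v = sqrt(44324481.4475) = 6657.7 m/s

6657.7


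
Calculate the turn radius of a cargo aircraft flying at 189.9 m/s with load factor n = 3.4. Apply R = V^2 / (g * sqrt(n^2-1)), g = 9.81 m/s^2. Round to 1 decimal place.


Step 1: V^2 = 189.9^2 = 36062.01
Step 2: n^2 - 1 = 3.4^2 - 1 = 10.56
Step 3: sqrt(10.56) = 3.249615
Step 4: R = 36062.01 / (9.81 * 3.249615) = 1131.2 m

1131.2


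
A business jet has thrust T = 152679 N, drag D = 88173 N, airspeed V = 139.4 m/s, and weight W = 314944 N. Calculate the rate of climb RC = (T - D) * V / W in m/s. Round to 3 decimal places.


Step 1: Excess thrust = T - D = 152679 - 88173 = 64506 N
Step 2: Excess power = 64506 * 139.4 = 8992136.4 W
Step 3: RC = 8992136.4 / 314944 = 28.552 m/s

28.552


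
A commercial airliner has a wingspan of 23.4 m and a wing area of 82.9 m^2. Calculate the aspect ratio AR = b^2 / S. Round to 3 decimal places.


Step 1: b^2 = 23.4^2 = 547.56
Step 2: AR = 547.56 / 82.9 = 6.605

6.605


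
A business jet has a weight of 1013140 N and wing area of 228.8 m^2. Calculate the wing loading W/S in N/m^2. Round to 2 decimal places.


Step 1: Wing loading = W / S = 1013140 / 228.8
Step 2: Wing loading = 4428.06 N/m^2

4428.06


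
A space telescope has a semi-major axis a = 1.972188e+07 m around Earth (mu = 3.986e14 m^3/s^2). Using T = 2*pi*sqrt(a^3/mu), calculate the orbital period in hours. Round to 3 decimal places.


Step 1: a^3 / mu = 7.670876e+21 / 3.986e14 = 1.924454e+07
Step 2: sqrt(1.924454e+07) = 4386.8605 s
Step 3: T = 2*pi * 4386.8605 = 27563.46 s
Step 4: T in hours = 27563.46 / 3600 = 7.657 hours

7.657


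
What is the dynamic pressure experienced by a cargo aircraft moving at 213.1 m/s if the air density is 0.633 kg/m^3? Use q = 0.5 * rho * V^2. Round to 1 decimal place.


Step 1: V^2 = 213.1^2 = 45411.61
Step 2: q = 0.5 * 0.633 * 45411.61
Step 3: q = 14372.8 Pa

14372.8


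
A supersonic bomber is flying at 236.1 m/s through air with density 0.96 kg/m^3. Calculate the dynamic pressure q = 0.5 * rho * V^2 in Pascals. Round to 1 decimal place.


Step 1: V^2 = 236.1^2 = 55743.21
Step 2: q = 0.5 * 0.96 * 55743.21
Step 3: q = 26756.7 Pa

26756.7


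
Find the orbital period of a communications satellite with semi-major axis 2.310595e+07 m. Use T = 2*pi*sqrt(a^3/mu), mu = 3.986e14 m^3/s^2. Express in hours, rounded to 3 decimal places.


Step 1: a^3 / mu = 1.233592e+22 / 3.986e14 = 3.094811e+07
Step 2: sqrt(3.094811e+07) = 5563.1029 s
Step 3: T = 2*pi * 5563.1029 = 34954.01 s
Step 4: T in hours = 34954.01 / 3600 = 9.709 hours

9.709


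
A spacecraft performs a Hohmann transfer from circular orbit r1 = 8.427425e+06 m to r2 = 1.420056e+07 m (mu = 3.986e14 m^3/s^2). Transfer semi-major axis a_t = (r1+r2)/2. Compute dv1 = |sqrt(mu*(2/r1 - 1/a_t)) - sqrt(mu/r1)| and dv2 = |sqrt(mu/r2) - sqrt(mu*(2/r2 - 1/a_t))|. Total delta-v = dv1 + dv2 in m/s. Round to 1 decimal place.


Step 1: Transfer semi-major axis a_t = (8.427425e+06 + 1.420056e+07) / 2 = 1.131399e+07 m
Step 2: v1 (circular at r1) = sqrt(mu/r1) = 6877.35 m/s
Step 3: v_t1 = sqrt(mu*(2/r1 - 1/a_t)) = 7704.88 m/s
Step 4: dv1 = |7704.88 - 6877.35| = 827.53 m/s
Step 5: v2 (circular at r2) = 5298.05 m/s, v_t2 = 4572.52 m/s
Step 6: dv2 = |5298.05 - 4572.52| = 725.53 m/s
Step 7: Total delta-v = 827.53 + 725.53 = 1553.1 m/s

1553.1


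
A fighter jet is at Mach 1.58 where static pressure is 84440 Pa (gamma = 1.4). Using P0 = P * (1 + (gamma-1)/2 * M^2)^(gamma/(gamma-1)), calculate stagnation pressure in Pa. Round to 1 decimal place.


Step 1: (gamma-1)/2 * M^2 = 0.2 * 2.4964 = 0.49928
Step 2: 1 + 0.49928 = 1.49928
Step 3: Exponent gamma/(gamma-1) = 3.5
Step 4: P0 = 84440 * 1.49928^3.5 = 348447.9 Pa

348447.9


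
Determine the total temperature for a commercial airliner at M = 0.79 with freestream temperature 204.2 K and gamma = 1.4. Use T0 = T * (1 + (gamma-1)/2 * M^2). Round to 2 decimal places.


Step 1: (gamma-1)/2 = 0.2
Step 2: M^2 = 0.6241
Step 3: 1 + 0.2 * 0.6241 = 1.12482
Step 4: T0 = 204.2 * 1.12482 = 229.69 K

229.69


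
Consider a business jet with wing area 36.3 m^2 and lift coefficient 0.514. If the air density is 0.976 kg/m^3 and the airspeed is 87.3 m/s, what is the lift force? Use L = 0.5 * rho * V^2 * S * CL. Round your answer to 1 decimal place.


Step 1: Calculate dynamic pressure q = 0.5 * 0.976 * 87.3^2 = 0.5 * 0.976 * 7621.29 = 3719.1895 Pa
Step 2: Multiply by wing area and lift coefficient: L = 3719.1895 * 36.3 * 0.514
Step 3: L = 135006.5796 * 0.514 = 69393.4 N

69393.4


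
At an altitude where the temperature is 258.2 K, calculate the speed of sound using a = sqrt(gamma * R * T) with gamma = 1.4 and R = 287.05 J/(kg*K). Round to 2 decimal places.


Step 1: gamma * R * T = 1.4 * 287.05 * 258.2 = 103762.834
Step 2: a = sqrt(103762.834) = 322.12 m/s

322.12


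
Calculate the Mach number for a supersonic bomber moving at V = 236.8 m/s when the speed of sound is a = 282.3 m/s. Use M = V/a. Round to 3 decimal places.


Step 1: M = V / a = 236.8 / 282.3
Step 2: M = 0.839

0.839


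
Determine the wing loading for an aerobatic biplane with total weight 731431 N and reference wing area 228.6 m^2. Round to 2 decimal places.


Step 1: Wing loading = W / S = 731431 / 228.6
Step 2: Wing loading = 3199.61 N/m^2

3199.61


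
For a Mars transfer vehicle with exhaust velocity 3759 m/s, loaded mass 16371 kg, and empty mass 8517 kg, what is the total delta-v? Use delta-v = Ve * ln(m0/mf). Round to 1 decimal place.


Step 1: Mass ratio m0/mf = 16371 / 8517 = 1.922156
Step 2: ln(1.922156) = 0.653447
Step 3: delta-v = 3759 * 0.653447 = 2456.3 m/s

2456.3


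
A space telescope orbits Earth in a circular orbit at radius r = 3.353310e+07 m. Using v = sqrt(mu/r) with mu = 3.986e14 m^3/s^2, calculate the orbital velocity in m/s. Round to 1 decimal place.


Step 1: mu / r = 3.986e14 / 3.353310e+07 = 11886762.6315
Step 2: v = sqrt(11886762.6315) = 3447.7 m/s

3447.7


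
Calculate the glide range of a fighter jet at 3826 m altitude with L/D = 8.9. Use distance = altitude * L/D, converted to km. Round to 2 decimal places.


Step 1: Glide distance = altitude * L/D = 3826 * 8.9 = 34051.4 m
Step 2: Convert to km: 34051.4 / 1000 = 34.05 km

34.05


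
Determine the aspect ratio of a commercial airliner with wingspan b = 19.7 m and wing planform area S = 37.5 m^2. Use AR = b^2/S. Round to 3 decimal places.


Step 1: b^2 = 19.7^2 = 388.09
Step 2: AR = 388.09 / 37.5 = 10.349

10.349


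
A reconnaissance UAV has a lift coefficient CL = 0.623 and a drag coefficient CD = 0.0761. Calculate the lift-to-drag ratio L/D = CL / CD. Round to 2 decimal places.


Step 1: L/D = CL / CD = 0.623 / 0.0761
Step 2: L/D = 8.19

8.19


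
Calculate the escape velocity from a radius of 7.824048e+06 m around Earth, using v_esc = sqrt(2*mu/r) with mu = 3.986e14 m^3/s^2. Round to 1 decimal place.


Step 1: 2*mu/r = 2 * 3.986e14 / 7.824048e+06 = 101890990.4438
Step 2: v_esc = sqrt(101890990.4438) = 10094.1 m/s

10094.1


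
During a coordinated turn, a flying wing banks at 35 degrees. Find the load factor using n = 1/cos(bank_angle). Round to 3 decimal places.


Step 1: Convert 35 degrees to radians = 0.610865
Step 2: cos(35 deg) = 0.819152
Step 3: n = 1 / 0.819152 = 1.221

1.221


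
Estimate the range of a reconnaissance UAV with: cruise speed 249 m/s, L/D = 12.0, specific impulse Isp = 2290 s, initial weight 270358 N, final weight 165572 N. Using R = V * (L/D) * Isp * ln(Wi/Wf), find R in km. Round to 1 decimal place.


Step 1: Coefficient = V * (L/D) * Isp = 249 * 12.0 * 2290 = 6842520.0 m
Step 2: Wi/Wf = 270358 / 165572 = 1.632873
Step 3: ln(1.632873) = 0.490341
Step 4: R = 6842520.0 * 0.490341 = 3355167.1 m = 3355.2 km

3355.2


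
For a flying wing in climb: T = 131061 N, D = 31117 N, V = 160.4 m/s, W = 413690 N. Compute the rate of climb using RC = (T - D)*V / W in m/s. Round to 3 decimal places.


Step 1: Excess thrust = T - D = 131061 - 31117 = 99944 N
Step 2: Excess power = 99944 * 160.4 = 16031017.6 W
Step 3: RC = 16031017.6 / 413690 = 38.751 m/s

38.751


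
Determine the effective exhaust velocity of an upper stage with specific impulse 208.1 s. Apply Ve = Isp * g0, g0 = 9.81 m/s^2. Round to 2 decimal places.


Step 1: Ve = Isp * g0 = 208.1 * 9.81
Step 2: Ve = 2041.46 m/s

2041.46


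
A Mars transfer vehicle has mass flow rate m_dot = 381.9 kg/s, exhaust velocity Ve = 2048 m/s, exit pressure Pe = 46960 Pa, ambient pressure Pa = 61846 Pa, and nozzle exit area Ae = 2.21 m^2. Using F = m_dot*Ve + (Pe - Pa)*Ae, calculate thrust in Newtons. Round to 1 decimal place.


Step 1: Momentum thrust = m_dot * Ve = 381.9 * 2048 = 782131.2 N
Step 2: Pressure thrust = (Pe - Pa) * Ae = (46960 - 61846) * 2.21 = -32898.06 N
Step 3: Total thrust F = 782131.2 + -32898.06 = 749233.1 N

749233.1


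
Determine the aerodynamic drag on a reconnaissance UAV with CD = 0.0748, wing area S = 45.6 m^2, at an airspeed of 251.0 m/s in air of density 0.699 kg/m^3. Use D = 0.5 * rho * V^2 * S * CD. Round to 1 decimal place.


Step 1: Dynamic pressure q = 0.5 * 0.699 * 251.0^2 = 22018.8495 Pa
Step 2: Drag D = q * S * CD = 22018.8495 * 45.6 * 0.0748
Step 3: D = 75103.7 N

75103.7


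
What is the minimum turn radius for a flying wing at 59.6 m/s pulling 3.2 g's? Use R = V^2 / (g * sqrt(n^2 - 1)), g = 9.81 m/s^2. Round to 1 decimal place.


Step 1: V^2 = 59.6^2 = 3552.16
Step 2: n^2 - 1 = 3.2^2 - 1 = 9.24
Step 3: sqrt(9.24) = 3.039737
Step 4: R = 3552.16 / (9.81 * 3.039737) = 119.1 m

119.1


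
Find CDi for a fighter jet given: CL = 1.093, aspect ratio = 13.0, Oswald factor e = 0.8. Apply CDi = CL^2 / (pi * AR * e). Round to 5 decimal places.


Step 1: CL^2 = 1.093^2 = 1.194649
Step 2: pi * AR * e = 3.14159 * 13.0 * 0.8 = 32.672564
Step 3: CDi = 1.194649 / 32.672564 = 0.03656

0.03656


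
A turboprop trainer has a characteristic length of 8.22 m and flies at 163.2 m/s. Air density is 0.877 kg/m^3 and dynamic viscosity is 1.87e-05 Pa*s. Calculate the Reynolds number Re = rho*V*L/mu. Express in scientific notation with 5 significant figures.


Step 1: Numerator = rho * V * L = 0.877 * 163.2 * 8.22 = 1176.499008
Step 2: Re = 1176.499008 / 1.87e-05
Step 3: Re = 6.2914e+07

6.2914e+07


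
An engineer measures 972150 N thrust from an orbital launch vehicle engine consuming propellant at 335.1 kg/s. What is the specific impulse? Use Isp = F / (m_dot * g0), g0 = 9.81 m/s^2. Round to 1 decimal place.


Step 1: m_dot * g0 = 335.1 * 9.81 = 3287.33
Step 2: Isp = 972150 / 3287.33 = 295.7 s

295.7


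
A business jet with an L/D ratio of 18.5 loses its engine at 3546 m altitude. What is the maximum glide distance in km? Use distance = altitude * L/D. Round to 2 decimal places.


Step 1: Glide distance = altitude * L/D = 3546 * 18.5 = 65601.0 m
Step 2: Convert to km: 65601.0 / 1000 = 65.60 km

65.60


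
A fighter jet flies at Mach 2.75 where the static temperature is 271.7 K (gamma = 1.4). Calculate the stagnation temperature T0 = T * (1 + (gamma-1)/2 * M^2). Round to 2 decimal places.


Step 1: (gamma-1)/2 = 0.2
Step 2: M^2 = 7.5625
Step 3: 1 + 0.2 * 7.5625 = 2.5125
Step 4: T0 = 271.7 * 2.5125 = 682.65 K

682.65


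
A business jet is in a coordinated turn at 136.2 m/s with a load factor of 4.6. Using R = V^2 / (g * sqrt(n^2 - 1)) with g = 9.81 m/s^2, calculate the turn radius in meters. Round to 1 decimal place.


Step 1: V^2 = 136.2^2 = 18550.44
Step 2: n^2 - 1 = 4.6^2 - 1 = 20.16
Step 3: sqrt(20.16) = 4.489989
Step 4: R = 18550.44 / (9.81 * 4.489989) = 421.2 m

421.2


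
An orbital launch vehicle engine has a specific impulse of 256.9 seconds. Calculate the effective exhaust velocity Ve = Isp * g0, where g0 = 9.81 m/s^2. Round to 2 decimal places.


Step 1: Ve = Isp * g0 = 256.9 * 9.81
Step 2: Ve = 2520.19 m/s

2520.19


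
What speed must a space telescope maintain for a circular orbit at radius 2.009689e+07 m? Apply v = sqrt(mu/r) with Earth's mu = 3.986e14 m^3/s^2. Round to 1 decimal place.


Step 1: mu / r = 3.986e14 / 2.009689e+07 = 19833914.6007
Step 2: v = sqrt(19833914.6007) = 4453.5 m/s

4453.5


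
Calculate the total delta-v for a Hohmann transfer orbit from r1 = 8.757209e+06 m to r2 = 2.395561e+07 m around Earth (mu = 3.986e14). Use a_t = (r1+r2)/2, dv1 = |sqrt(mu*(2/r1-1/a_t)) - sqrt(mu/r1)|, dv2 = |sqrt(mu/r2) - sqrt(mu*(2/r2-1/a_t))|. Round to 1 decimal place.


Step 1: Transfer semi-major axis a_t = (8.757209e+06 + 2.395561e+07) / 2 = 1.635641e+07 m
Step 2: v1 (circular at r1) = sqrt(mu/r1) = 6746.61 m/s
Step 3: v_t1 = sqrt(mu*(2/r1 - 1/a_t)) = 8164.8 m/s
Step 4: dv1 = |8164.8 - 6746.61| = 1418.18 m/s
Step 5: v2 (circular at r2) = 4079.11 m/s, v_t2 = 2984.72 m/s
Step 6: dv2 = |4079.11 - 2984.72| = 1094.38 m/s
Step 7: Total delta-v = 1418.18 + 1094.38 = 2512.6 m/s

2512.6


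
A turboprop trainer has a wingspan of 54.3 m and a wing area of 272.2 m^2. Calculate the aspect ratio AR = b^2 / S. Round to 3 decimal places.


Step 1: b^2 = 54.3^2 = 2948.49
Step 2: AR = 2948.49 / 272.2 = 10.832

10.832


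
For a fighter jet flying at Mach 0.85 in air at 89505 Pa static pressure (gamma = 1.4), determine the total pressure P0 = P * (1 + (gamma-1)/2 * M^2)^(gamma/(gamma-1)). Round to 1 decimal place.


Step 1: (gamma-1)/2 * M^2 = 0.2 * 0.7225 = 0.1445
Step 2: 1 + 0.1445 = 1.1445
Step 3: Exponent gamma/(gamma-1) = 3.5
Step 4: P0 = 89505 * 1.1445^3.5 = 143549.8 Pa

143549.8


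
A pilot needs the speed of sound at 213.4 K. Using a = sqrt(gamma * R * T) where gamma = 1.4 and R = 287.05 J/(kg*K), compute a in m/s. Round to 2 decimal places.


Step 1: gamma * R * T = 1.4 * 287.05 * 213.4 = 85759.058
Step 2: a = sqrt(85759.058) = 292.85 m/s

292.85


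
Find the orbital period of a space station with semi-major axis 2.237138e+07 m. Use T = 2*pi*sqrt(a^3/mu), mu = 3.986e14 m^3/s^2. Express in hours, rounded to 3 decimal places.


Step 1: a^3 / mu = 1.119640e+22 / 3.986e14 = 2.808931e+07
Step 2: sqrt(2.808931e+07) = 5299.9347 s
Step 3: T = 2*pi * 5299.9347 = 33300.47 s
Step 4: T in hours = 33300.47 / 3600 = 9.250 hours

9.250


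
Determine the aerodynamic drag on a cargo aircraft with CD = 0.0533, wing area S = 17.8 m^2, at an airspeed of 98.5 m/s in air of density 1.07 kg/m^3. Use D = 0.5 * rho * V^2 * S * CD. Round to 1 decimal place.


Step 1: Dynamic pressure q = 0.5 * 1.07 * 98.5^2 = 5190.7038 Pa
Step 2: Drag D = q * S * CD = 5190.7038 * 17.8 * 0.0533
Step 3: D = 4924.6 N

4924.6


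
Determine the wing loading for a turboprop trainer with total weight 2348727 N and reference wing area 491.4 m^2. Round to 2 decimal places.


Step 1: Wing loading = W / S = 2348727 / 491.4
Step 2: Wing loading = 4779.66 N/m^2

4779.66


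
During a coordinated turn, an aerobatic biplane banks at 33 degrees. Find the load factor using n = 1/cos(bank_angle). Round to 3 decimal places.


Step 1: Convert 33 degrees to radians = 0.575959
Step 2: cos(33 deg) = 0.838671
Step 3: n = 1 / 0.838671 = 1.192

1.192


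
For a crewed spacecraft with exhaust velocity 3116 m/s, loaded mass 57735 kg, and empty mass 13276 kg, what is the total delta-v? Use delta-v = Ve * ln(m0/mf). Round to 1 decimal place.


Step 1: Mass ratio m0/mf = 57735 / 13276 = 4.348825
Step 2: ln(4.348825) = 1.469906
Step 3: delta-v = 3116 * 1.469906 = 4580.2 m/s

4580.2


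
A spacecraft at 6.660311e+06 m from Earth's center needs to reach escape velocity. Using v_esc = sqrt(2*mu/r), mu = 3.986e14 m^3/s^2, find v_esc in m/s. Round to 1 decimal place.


Step 1: 2*mu/r = 2 * 3.986e14 / 6.660311e+06 = 119694110.3801
Step 2: v_esc = sqrt(119694110.3801) = 10940.5 m/s

10940.5


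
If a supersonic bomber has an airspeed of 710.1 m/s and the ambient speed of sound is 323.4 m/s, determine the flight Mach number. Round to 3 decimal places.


Step 1: M = V / a = 710.1 / 323.4
Step 2: M = 2.196

2.196


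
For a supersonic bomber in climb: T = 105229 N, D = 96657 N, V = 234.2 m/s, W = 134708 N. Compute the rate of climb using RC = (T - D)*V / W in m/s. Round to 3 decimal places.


Step 1: Excess thrust = T - D = 105229 - 96657 = 8572 N
Step 2: Excess power = 8572 * 234.2 = 2007562.4 W
Step 3: RC = 2007562.4 / 134708 = 14.903 m/s

14.903


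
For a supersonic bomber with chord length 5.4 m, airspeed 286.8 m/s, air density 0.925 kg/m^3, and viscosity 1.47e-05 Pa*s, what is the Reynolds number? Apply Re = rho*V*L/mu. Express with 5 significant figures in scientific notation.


Step 1: Numerator = rho * V * L = 0.925 * 286.8 * 5.4 = 1432.566
Step 2: Re = 1432.566 / 1.47e-05
Step 3: Re = 9.7453e+07

9.7453e+07


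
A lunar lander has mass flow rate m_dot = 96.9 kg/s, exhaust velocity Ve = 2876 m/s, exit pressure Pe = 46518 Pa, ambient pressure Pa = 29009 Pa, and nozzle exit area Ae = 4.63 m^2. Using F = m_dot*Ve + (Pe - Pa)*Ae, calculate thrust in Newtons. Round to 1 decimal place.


Step 1: Momentum thrust = m_dot * Ve = 96.9 * 2876 = 278684.4 N
Step 2: Pressure thrust = (Pe - Pa) * Ae = (46518 - 29009) * 4.63 = 81066.67 N
Step 3: Total thrust F = 278684.4 + 81066.67 = 359751.1 N

359751.1


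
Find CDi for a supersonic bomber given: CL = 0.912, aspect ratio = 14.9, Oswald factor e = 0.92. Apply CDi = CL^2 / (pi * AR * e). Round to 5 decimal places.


Step 1: CL^2 = 0.912^2 = 0.831744
Step 2: pi * AR * e = 3.14159 * 14.9 * 0.92 = 43.064952
Step 3: CDi = 0.831744 / 43.064952 = 0.01931

0.01931


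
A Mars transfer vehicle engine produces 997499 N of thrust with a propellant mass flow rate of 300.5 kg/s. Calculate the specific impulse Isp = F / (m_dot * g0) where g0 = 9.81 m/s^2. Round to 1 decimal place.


Step 1: m_dot * g0 = 300.5 * 9.81 = 2947.91
Step 2: Isp = 997499 / 2947.91 = 338.4 s

338.4


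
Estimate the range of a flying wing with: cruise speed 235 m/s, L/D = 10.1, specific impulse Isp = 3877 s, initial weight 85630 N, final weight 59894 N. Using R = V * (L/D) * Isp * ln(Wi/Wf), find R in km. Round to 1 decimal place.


Step 1: Coefficient = V * (L/D) * Isp = 235 * 10.1 * 3877 = 9202059.5 m
Step 2: Wi/Wf = 85630 / 59894 = 1.429692
Step 3: ln(1.429692) = 0.357459
Step 4: R = 9202059.5 * 0.357459 = 3289362.3 m = 3289.4 km

3289.4


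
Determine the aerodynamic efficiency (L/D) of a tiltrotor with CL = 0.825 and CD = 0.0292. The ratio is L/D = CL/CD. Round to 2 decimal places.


Step 1: L/D = CL / CD = 0.825 / 0.0292
Step 2: L/D = 28.25

28.25


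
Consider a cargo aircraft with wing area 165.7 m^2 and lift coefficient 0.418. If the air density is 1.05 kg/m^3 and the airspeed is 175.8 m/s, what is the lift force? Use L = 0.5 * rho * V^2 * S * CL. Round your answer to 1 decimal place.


Step 1: Calculate dynamic pressure q = 0.5 * 1.05 * 175.8^2 = 0.5 * 1.05 * 30905.64 = 16225.461 Pa
Step 2: Multiply by wing area and lift coefficient: L = 16225.461 * 165.7 * 0.418
Step 3: L = 2688558.8877 * 0.418 = 1123817.6 N

1123817.6


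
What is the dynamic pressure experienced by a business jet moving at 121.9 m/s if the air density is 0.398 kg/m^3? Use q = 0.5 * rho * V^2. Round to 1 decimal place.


Step 1: V^2 = 121.9^2 = 14859.61
Step 2: q = 0.5 * 0.398 * 14859.61
Step 3: q = 2957.1 Pa

2957.1


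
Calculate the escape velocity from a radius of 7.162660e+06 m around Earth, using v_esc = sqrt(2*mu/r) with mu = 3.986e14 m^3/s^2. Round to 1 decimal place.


Step 1: 2*mu/r = 2 * 3.986e14 / 7.162660e+06 = 111299433.4507
Step 2: v_esc = sqrt(111299433.4507) = 10549.9 m/s

10549.9


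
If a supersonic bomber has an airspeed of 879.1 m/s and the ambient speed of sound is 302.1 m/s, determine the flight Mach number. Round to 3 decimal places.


Step 1: M = V / a = 879.1 / 302.1
Step 2: M = 2.910

2.910


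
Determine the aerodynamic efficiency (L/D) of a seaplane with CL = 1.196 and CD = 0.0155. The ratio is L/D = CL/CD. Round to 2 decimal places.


Step 1: L/D = CL / CD = 1.196 / 0.0155
Step 2: L/D = 77.16

77.16
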